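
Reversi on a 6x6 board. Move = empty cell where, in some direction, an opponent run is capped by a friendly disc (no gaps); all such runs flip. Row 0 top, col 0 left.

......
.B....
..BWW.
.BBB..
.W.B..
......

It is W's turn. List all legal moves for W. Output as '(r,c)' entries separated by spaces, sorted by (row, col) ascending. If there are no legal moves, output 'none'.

Answer: (2,1) (4,2) (5,3)

Derivation:
(0,0): no bracket -> illegal
(0,1): no bracket -> illegal
(0,2): no bracket -> illegal
(1,0): no bracket -> illegal
(1,2): no bracket -> illegal
(1,3): no bracket -> illegal
(2,0): no bracket -> illegal
(2,1): flips 2 -> legal
(3,0): no bracket -> illegal
(3,4): no bracket -> illegal
(4,0): no bracket -> illegal
(4,2): flips 1 -> legal
(4,4): no bracket -> illegal
(5,2): no bracket -> illegal
(5,3): flips 2 -> legal
(5,4): no bracket -> illegal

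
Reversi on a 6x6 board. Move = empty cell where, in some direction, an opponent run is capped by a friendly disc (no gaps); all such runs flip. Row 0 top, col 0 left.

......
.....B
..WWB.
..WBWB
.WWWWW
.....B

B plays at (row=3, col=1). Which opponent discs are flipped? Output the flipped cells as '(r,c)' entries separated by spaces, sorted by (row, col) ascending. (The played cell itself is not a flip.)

Dir NW: first cell '.' (not opp) -> no flip
Dir N: first cell '.' (not opp) -> no flip
Dir NE: opp run (2,2), next='.' -> no flip
Dir W: first cell '.' (not opp) -> no flip
Dir E: opp run (3,2) capped by B -> flip
Dir SW: first cell '.' (not opp) -> no flip
Dir S: opp run (4,1), next='.' -> no flip
Dir SE: opp run (4,2), next='.' -> no flip

Answer: (3,2)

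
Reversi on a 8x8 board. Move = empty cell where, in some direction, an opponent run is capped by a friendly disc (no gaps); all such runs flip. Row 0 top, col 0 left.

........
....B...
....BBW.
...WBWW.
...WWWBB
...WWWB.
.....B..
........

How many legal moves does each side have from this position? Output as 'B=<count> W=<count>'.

Answer: B=7 W=12

Derivation:
-- B to move --
(1,5): no bracket -> illegal
(1,6): flips 2 -> legal
(1,7): no bracket -> illegal
(2,2): no bracket -> illegal
(2,3): no bracket -> illegal
(2,7): flips 1 -> legal
(3,2): flips 3 -> legal
(3,7): flips 2 -> legal
(4,2): flips 4 -> legal
(5,2): flips 4 -> legal
(6,2): no bracket -> illegal
(6,3): no bracket -> illegal
(6,4): flips 3 -> legal
(6,6): no bracket -> illegal
B mobility = 7
-- W to move --
(0,3): flips 2 -> legal
(0,4): flips 3 -> legal
(0,5): no bracket -> illegal
(1,3): flips 1 -> legal
(1,5): flips 2 -> legal
(1,6): flips 2 -> legal
(2,3): flips 3 -> legal
(3,7): flips 1 -> legal
(5,7): flips 2 -> legal
(6,4): no bracket -> illegal
(6,6): flips 2 -> legal
(6,7): flips 1 -> legal
(7,4): no bracket -> illegal
(7,5): flips 1 -> legal
(7,6): flips 1 -> legal
W mobility = 12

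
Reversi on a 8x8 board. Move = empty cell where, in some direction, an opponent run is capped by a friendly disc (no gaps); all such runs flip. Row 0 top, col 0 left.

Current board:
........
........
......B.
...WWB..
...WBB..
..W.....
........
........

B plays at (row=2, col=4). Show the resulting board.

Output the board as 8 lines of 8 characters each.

Place B at (2,4); scan 8 dirs for brackets.
Dir NW: first cell '.' (not opp) -> no flip
Dir N: first cell '.' (not opp) -> no flip
Dir NE: first cell '.' (not opp) -> no flip
Dir W: first cell '.' (not opp) -> no flip
Dir E: first cell '.' (not opp) -> no flip
Dir SW: opp run (3,3), next='.' -> no flip
Dir S: opp run (3,4) capped by B -> flip
Dir SE: first cell 'B' (not opp) -> no flip
All flips: (3,4)

Answer: ........
........
....B.B.
...WBB..
...WBB..
..W.....
........
........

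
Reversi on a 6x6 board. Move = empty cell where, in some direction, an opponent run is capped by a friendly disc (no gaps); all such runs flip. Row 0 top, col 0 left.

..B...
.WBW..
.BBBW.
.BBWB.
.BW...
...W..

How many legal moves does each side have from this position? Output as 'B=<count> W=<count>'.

Answer: B=12 W=6

Derivation:
-- B to move --
(0,0): flips 1 -> legal
(0,1): flips 1 -> legal
(0,3): flips 1 -> legal
(0,4): flips 1 -> legal
(1,0): flips 1 -> legal
(1,4): flips 2 -> legal
(1,5): no bracket -> illegal
(2,0): flips 1 -> legal
(2,5): flips 1 -> legal
(3,5): flips 2 -> legal
(4,3): flips 2 -> legal
(4,4): flips 1 -> legal
(5,1): no bracket -> illegal
(5,2): flips 1 -> legal
(5,4): no bracket -> illegal
B mobility = 12
-- W to move --
(0,1): no bracket -> illegal
(0,3): no bracket -> illegal
(1,0): no bracket -> illegal
(1,4): no bracket -> illegal
(2,0): flips 4 -> legal
(2,5): no bracket -> illegal
(3,0): flips 2 -> legal
(3,5): flips 1 -> legal
(4,0): flips 3 -> legal
(4,3): no bracket -> illegal
(4,4): flips 1 -> legal
(4,5): no bracket -> illegal
(5,0): no bracket -> illegal
(5,1): flips 3 -> legal
(5,2): no bracket -> illegal
W mobility = 6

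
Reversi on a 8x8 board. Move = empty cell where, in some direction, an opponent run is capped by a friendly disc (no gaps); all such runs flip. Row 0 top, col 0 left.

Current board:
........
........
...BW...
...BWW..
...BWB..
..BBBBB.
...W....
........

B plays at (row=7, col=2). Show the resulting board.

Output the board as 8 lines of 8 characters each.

Place B at (7,2); scan 8 dirs for brackets.
Dir NW: first cell '.' (not opp) -> no flip
Dir N: first cell '.' (not opp) -> no flip
Dir NE: opp run (6,3) capped by B -> flip
Dir W: first cell '.' (not opp) -> no flip
Dir E: first cell '.' (not opp) -> no flip
Dir SW: edge -> no flip
Dir S: edge -> no flip
Dir SE: edge -> no flip
All flips: (6,3)

Answer: ........
........
...BW...
...BWW..
...BWB..
..BBBBB.
...B....
..B.....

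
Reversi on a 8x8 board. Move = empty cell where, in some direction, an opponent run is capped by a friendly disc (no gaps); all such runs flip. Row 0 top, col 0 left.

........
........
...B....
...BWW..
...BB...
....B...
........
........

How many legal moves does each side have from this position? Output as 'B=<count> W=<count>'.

Answer: B=5 W=5

Derivation:
-- B to move --
(2,4): flips 1 -> legal
(2,5): flips 1 -> legal
(2,6): flips 1 -> legal
(3,6): flips 2 -> legal
(4,5): flips 1 -> legal
(4,6): no bracket -> illegal
B mobility = 5
-- W to move --
(1,2): flips 1 -> legal
(1,3): no bracket -> illegal
(1,4): no bracket -> illegal
(2,2): no bracket -> illegal
(2,4): no bracket -> illegal
(3,2): flips 1 -> legal
(4,2): no bracket -> illegal
(4,5): no bracket -> illegal
(5,2): flips 1 -> legal
(5,3): flips 1 -> legal
(5,5): no bracket -> illegal
(6,3): no bracket -> illegal
(6,4): flips 2 -> legal
(6,5): no bracket -> illegal
W mobility = 5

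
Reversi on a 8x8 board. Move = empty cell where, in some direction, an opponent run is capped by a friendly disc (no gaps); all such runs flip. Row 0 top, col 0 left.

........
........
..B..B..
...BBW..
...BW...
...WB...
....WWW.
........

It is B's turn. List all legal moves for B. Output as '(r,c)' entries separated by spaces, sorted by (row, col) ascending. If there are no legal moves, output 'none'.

Answer: (3,6) (4,5) (5,2) (5,5) (6,3) (7,4) (7,6)

Derivation:
(2,4): no bracket -> illegal
(2,6): no bracket -> illegal
(3,6): flips 1 -> legal
(4,2): no bracket -> illegal
(4,5): flips 2 -> legal
(4,6): no bracket -> illegal
(5,2): flips 1 -> legal
(5,5): flips 1 -> legal
(5,6): no bracket -> illegal
(5,7): no bracket -> illegal
(6,2): no bracket -> illegal
(6,3): flips 1 -> legal
(6,7): no bracket -> illegal
(7,3): no bracket -> illegal
(7,4): flips 1 -> legal
(7,5): no bracket -> illegal
(7,6): flips 1 -> legal
(7,7): no bracket -> illegal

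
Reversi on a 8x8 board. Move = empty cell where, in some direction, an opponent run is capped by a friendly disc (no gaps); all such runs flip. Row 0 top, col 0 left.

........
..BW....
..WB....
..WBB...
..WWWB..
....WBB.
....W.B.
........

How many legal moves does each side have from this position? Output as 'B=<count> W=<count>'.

Answer: B=12 W=10

Derivation:
-- B to move --
(0,2): no bracket -> illegal
(0,3): flips 1 -> legal
(0,4): no bracket -> illegal
(1,1): flips 1 -> legal
(1,4): flips 1 -> legal
(2,1): flips 1 -> legal
(2,4): no bracket -> illegal
(3,1): flips 1 -> legal
(3,5): no bracket -> illegal
(4,1): flips 4 -> legal
(5,1): flips 1 -> legal
(5,2): flips 4 -> legal
(5,3): flips 2 -> legal
(6,3): flips 1 -> legal
(6,5): no bracket -> illegal
(7,3): flips 1 -> legal
(7,4): flips 3 -> legal
(7,5): no bracket -> illegal
B mobility = 12
-- W to move --
(0,1): no bracket -> illegal
(0,2): flips 1 -> legal
(0,3): no bracket -> illegal
(1,1): flips 1 -> legal
(1,4): flips 1 -> legal
(2,1): no bracket -> illegal
(2,4): flips 3 -> legal
(2,5): flips 1 -> legal
(3,5): flips 2 -> legal
(3,6): flips 1 -> legal
(4,6): flips 2 -> legal
(4,7): no bracket -> illegal
(5,7): flips 2 -> legal
(6,5): no bracket -> illegal
(6,7): no bracket -> illegal
(7,5): no bracket -> illegal
(7,6): no bracket -> illegal
(7,7): flips 2 -> legal
W mobility = 10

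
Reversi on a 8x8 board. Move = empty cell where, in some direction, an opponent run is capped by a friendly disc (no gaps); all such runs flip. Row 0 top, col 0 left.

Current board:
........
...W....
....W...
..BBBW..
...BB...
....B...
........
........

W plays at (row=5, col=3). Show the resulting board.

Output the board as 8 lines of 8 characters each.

Answer: ........
...W....
....W...
..BBBW..
...BW...
...WB...
........
........

Derivation:
Place W at (5,3); scan 8 dirs for brackets.
Dir NW: first cell '.' (not opp) -> no flip
Dir N: opp run (4,3) (3,3), next='.' -> no flip
Dir NE: opp run (4,4) capped by W -> flip
Dir W: first cell '.' (not opp) -> no flip
Dir E: opp run (5,4), next='.' -> no flip
Dir SW: first cell '.' (not opp) -> no flip
Dir S: first cell '.' (not opp) -> no flip
Dir SE: first cell '.' (not opp) -> no flip
All flips: (4,4)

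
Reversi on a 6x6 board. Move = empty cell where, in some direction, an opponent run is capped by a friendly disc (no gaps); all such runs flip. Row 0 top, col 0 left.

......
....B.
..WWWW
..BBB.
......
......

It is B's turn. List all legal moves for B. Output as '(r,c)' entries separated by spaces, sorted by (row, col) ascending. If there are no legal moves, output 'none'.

(1,1): flips 1 -> legal
(1,2): flips 2 -> legal
(1,3): flips 1 -> legal
(1,5): flips 1 -> legal
(2,1): no bracket -> illegal
(3,1): no bracket -> illegal
(3,5): no bracket -> illegal

Answer: (1,1) (1,2) (1,3) (1,5)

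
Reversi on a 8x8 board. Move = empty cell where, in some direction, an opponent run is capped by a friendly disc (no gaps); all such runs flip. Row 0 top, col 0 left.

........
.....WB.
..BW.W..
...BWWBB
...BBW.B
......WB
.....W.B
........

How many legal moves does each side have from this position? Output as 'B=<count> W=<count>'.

-- B to move --
(0,4): no bracket -> illegal
(0,5): no bracket -> illegal
(0,6): no bracket -> illegal
(1,2): flips 4 -> legal
(1,3): flips 1 -> legal
(1,4): flips 2 -> legal
(2,4): flips 2 -> legal
(2,6): flips 1 -> legal
(3,2): no bracket -> illegal
(4,6): flips 1 -> legal
(5,4): flips 1 -> legal
(5,5): flips 1 -> legal
(6,4): no bracket -> illegal
(6,6): no bracket -> illegal
(7,4): flips 2 -> legal
(7,5): no bracket -> illegal
(7,6): no bracket -> illegal
B mobility = 9
-- W to move --
(0,5): no bracket -> illegal
(0,6): no bracket -> illegal
(0,7): flips 1 -> legal
(1,1): no bracket -> illegal
(1,2): no bracket -> illegal
(1,3): no bracket -> illegal
(1,7): flips 1 -> legal
(2,1): flips 1 -> legal
(2,4): no bracket -> illegal
(2,6): no bracket -> illegal
(2,7): flips 1 -> legal
(3,1): no bracket -> illegal
(3,2): flips 1 -> legal
(4,2): flips 2 -> legal
(4,6): no bracket -> illegal
(5,2): flips 1 -> legal
(5,3): flips 3 -> legal
(5,4): flips 1 -> legal
(5,5): no bracket -> illegal
(6,6): no bracket -> illegal
(7,6): no bracket -> illegal
(7,7): no bracket -> illegal
W mobility = 9

Answer: B=9 W=9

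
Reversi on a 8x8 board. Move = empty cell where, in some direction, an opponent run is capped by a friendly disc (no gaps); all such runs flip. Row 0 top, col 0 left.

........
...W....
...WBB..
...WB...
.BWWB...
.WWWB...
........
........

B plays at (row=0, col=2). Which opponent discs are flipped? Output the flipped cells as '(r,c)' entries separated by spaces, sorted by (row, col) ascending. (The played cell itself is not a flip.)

Answer: (1,3)

Derivation:
Dir NW: edge -> no flip
Dir N: edge -> no flip
Dir NE: edge -> no flip
Dir W: first cell '.' (not opp) -> no flip
Dir E: first cell '.' (not opp) -> no flip
Dir SW: first cell '.' (not opp) -> no flip
Dir S: first cell '.' (not opp) -> no flip
Dir SE: opp run (1,3) capped by B -> flip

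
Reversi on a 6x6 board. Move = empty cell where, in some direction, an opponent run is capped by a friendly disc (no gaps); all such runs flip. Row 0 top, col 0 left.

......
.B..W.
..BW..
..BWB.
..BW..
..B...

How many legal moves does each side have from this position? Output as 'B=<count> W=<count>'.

-- B to move --
(0,3): no bracket -> illegal
(0,4): no bracket -> illegal
(0,5): flips 2 -> legal
(1,2): flips 1 -> legal
(1,3): no bracket -> illegal
(1,5): no bracket -> illegal
(2,4): flips 2 -> legal
(2,5): no bracket -> illegal
(4,4): flips 2 -> legal
(5,3): no bracket -> illegal
(5,4): flips 1 -> legal
B mobility = 5
-- W to move --
(0,0): flips 2 -> legal
(0,1): no bracket -> illegal
(0,2): no bracket -> illegal
(1,0): no bracket -> illegal
(1,2): no bracket -> illegal
(1,3): no bracket -> illegal
(2,0): no bracket -> illegal
(2,1): flips 2 -> legal
(2,4): no bracket -> illegal
(2,5): flips 1 -> legal
(3,1): flips 1 -> legal
(3,5): flips 1 -> legal
(4,1): flips 2 -> legal
(4,4): no bracket -> illegal
(4,5): flips 1 -> legal
(5,1): flips 1 -> legal
(5,3): no bracket -> illegal
W mobility = 8

Answer: B=5 W=8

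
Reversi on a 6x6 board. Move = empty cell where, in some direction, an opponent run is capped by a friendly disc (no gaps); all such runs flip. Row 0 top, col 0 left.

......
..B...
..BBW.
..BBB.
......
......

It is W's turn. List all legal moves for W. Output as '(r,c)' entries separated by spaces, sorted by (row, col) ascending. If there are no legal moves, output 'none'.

Answer: (2,1) (4,2) (4,4)

Derivation:
(0,1): no bracket -> illegal
(0,2): no bracket -> illegal
(0,3): no bracket -> illegal
(1,1): no bracket -> illegal
(1,3): no bracket -> illegal
(1,4): no bracket -> illegal
(2,1): flips 2 -> legal
(2,5): no bracket -> illegal
(3,1): no bracket -> illegal
(3,5): no bracket -> illegal
(4,1): no bracket -> illegal
(4,2): flips 1 -> legal
(4,3): no bracket -> illegal
(4,4): flips 1 -> legal
(4,5): no bracket -> illegal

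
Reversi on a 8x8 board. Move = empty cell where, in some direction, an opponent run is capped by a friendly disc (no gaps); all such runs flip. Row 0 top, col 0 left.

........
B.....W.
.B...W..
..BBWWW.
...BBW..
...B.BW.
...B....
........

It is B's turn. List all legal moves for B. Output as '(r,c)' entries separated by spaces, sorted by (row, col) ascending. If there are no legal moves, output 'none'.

(0,5): no bracket -> illegal
(0,6): no bracket -> illegal
(0,7): flips 3 -> legal
(1,4): no bracket -> illegal
(1,5): flips 3 -> legal
(1,7): no bracket -> illegal
(2,3): no bracket -> illegal
(2,4): flips 1 -> legal
(2,6): flips 1 -> legal
(2,7): no bracket -> illegal
(3,7): flips 3 -> legal
(4,6): flips 1 -> legal
(4,7): no bracket -> illegal
(5,4): no bracket -> illegal
(5,7): flips 1 -> legal
(6,5): no bracket -> illegal
(6,6): no bracket -> illegal
(6,7): no bracket -> illegal

Answer: (0,7) (1,5) (2,4) (2,6) (3,7) (4,6) (5,7)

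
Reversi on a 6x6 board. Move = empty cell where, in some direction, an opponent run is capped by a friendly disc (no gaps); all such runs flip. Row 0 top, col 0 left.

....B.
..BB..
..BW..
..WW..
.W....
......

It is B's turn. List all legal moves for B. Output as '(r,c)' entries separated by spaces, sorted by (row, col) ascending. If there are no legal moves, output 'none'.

(1,4): no bracket -> illegal
(2,1): no bracket -> illegal
(2,4): flips 1 -> legal
(3,0): no bracket -> illegal
(3,1): no bracket -> illegal
(3,4): flips 1 -> legal
(4,0): no bracket -> illegal
(4,2): flips 1 -> legal
(4,3): flips 2 -> legal
(4,4): flips 1 -> legal
(5,0): no bracket -> illegal
(5,1): no bracket -> illegal
(5,2): no bracket -> illegal

Answer: (2,4) (3,4) (4,2) (4,3) (4,4)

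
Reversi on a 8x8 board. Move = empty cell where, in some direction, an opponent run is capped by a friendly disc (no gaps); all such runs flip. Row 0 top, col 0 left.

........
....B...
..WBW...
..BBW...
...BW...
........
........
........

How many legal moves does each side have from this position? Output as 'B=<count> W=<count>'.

Answer: B=9 W=5

Derivation:
-- B to move --
(1,1): flips 1 -> legal
(1,2): flips 1 -> legal
(1,3): no bracket -> illegal
(1,5): flips 1 -> legal
(2,1): flips 1 -> legal
(2,5): flips 2 -> legal
(3,1): no bracket -> illegal
(3,5): flips 1 -> legal
(4,5): flips 2 -> legal
(5,3): no bracket -> illegal
(5,4): flips 3 -> legal
(5,5): flips 1 -> legal
B mobility = 9
-- W to move --
(0,3): no bracket -> illegal
(0,4): flips 1 -> legal
(0,5): no bracket -> illegal
(1,2): flips 1 -> legal
(1,3): no bracket -> illegal
(1,5): no bracket -> illegal
(2,1): no bracket -> illegal
(2,5): no bracket -> illegal
(3,1): flips 2 -> legal
(4,1): no bracket -> illegal
(4,2): flips 3 -> legal
(5,2): flips 1 -> legal
(5,3): no bracket -> illegal
(5,4): no bracket -> illegal
W mobility = 5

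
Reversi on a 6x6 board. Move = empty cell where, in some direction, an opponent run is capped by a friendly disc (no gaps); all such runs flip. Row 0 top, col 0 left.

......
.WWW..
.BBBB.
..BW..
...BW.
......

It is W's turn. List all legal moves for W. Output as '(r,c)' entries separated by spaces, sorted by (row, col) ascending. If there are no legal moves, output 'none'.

(1,0): no bracket -> illegal
(1,4): no bracket -> illegal
(1,5): flips 1 -> legal
(2,0): no bracket -> illegal
(2,5): no bracket -> illegal
(3,0): flips 1 -> legal
(3,1): flips 3 -> legal
(3,4): flips 1 -> legal
(3,5): flips 1 -> legal
(4,1): no bracket -> illegal
(4,2): flips 3 -> legal
(5,2): no bracket -> illegal
(5,3): flips 1 -> legal
(5,4): no bracket -> illegal

Answer: (1,5) (3,0) (3,1) (3,4) (3,5) (4,2) (5,3)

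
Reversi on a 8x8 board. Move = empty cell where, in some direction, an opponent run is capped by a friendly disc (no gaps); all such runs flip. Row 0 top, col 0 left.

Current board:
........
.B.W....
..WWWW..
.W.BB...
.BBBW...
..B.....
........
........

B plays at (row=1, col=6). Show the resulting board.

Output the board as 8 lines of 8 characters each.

Answer: ........
.B.W..B.
..WWWB..
.W.BB...
.BBBW...
..B.....
........
........

Derivation:
Place B at (1,6); scan 8 dirs for brackets.
Dir NW: first cell '.' (not opp) -> no flip
Dir N: first cell '.' (not opp) -> no flip
Dir NE: first cell '.' (not opp) -> no flip
Dir W: first cell '.' (not opp) -> no flip
Dir E: first cell '.' (not opp) -> no flip
Dir SW: opp run (2,5) capped by B -> flip
Dir S: first cell '.' (not opp) -> no flip
Dir SE: first cell '.' (not opp) -> no flip
All flips: (2,5)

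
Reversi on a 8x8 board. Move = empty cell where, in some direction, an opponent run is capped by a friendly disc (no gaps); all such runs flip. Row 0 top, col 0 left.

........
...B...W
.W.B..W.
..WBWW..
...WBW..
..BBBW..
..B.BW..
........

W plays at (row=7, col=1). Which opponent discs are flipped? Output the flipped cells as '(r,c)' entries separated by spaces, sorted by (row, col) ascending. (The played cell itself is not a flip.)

Dir NW: first cell '.' (not opp) -> no flip
Dir N: first cell '.' (not opp) -> no flip
Dir NE: opp run (6,2) (5,3) (4,4) capped by W -> flip
Dir W: first cell '.' (not opp) -> no flip
Dir E: first cell '.' (not opp) -> no flip
Dir SW: edge -> no flip
Dir S: edge -> no flip
Dir SE: edge -> no flip

Answer: (4,4) (5,3) (6,2)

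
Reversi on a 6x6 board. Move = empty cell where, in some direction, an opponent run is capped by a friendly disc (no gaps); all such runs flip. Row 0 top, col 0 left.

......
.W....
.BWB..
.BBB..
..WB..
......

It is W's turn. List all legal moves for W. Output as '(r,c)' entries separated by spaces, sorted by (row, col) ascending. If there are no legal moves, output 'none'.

(1,0): no bracket -> illegal
(1,2): no bracket -> illegal
(1,3): no bracket -> illegal
(1,4): no bracket -> illegal
(2,0): flips 2 -> legal
(2,4): flips 2 -> legal
(3,0): no bracket -> illegal
(3,4): no bracket -> illegal
(4,0): flips 1 -> legal
(4,1): flips 2 -> legal
(4,4): flips 2 -> legal
(5,2): no bracket -> illegal
(5,3): no bracket -> illegal
(5,4): no bracket -> illegal

Answer: (2,0) (2,4) (4,0) (4,1) (4,4)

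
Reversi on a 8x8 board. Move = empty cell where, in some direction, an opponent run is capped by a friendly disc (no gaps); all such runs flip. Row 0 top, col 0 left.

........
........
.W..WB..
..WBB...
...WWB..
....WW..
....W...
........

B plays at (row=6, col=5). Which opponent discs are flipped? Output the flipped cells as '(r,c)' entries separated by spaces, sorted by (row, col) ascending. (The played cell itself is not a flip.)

Answer: (5,5)

Derivation:
Dir NW: opp run (5,4) (4,3) (3,2) (2,1), next='.' -> no flip
Dir N: opp run (5,5) capped by B -> flip
Dir NE: first cell '.' (not opp) -> no flip
Dir W: opp run (6,4), next='.' -> no flip
Dir E: first cell '.' (not opp) -> no flip
Dir SW: first cell '.' (not opp) -> no flip
Dir S: first cell '.' (not opp) -> no flip
Dir SE: first cell '.' (not opp) -> no flip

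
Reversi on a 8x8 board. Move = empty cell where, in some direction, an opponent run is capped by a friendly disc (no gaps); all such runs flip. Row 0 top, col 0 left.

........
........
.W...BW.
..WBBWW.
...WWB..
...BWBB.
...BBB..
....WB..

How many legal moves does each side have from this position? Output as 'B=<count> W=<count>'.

-- B to move --
(1,0): flips 4 -> legal
(1,1): no bracket -> illegal
(1,2): no bracket -> illegal
(1,5): no bracket -> illegal
(1,6): no bracket -> illegal
(1,7): flips 3 -> legal
(2,0): no bracket -> illegal
(2,2): no bracket -> illegal
(2,3): no bracket -> illegal
(2,4): no bracket -> illegal
(2,7): flips 2 -> legal
(3,0): no bracket -> illegal
(3,1): flips 1 -> legal
(3,7): flips 2 -> legal
(4,1): no bracket -> illegal
(4,2): flips 2 -> legal
(4,6): no bracket -> illegal
(4,7): flips 1 -> legal
(5,2): flips 1 -> legal
(7,3): flips 1 -> legal
B mobility = 9
-- W to move --
(1,4): flips 1 -> legal
(1,5): flips 1 -> legal
(1,6): flips 2 -> legal
(2,2): flips 1 -> legal
(2,3): flips 1 -> legal
(2,4): flips 2 -> legal
(4,2): no bracket -> illegal
(4,6): flips 1 -> legal
(4,7): flips 2 -> legal
(5,2): flips 2 -> legal
(5,7): flips 2 -> legal
(6,2): flips 1 -> legal
(6,6): flips 1 -> legal
(6,7): no bracket -> illegal
(7,2): flips 1 -> legal
(7,3): flips 2 -> legal
(7,6): flips 2 -> legal
W mobility = 15

Answer: B=9 W=15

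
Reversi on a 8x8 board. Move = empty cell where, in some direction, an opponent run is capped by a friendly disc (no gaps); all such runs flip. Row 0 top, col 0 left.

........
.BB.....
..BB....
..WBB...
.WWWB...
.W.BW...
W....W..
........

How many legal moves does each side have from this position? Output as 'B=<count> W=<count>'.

-- B to move --
(2,1): no bracket -> illegal
(3,0): no bracket -> illegal
(3,1): flips 2 -> legal
(4,0): flips 3 -> legal
(4,5): no bracket -> illegal
(5,0): flips 2 -> legal
(5,2): flips 3 -> legal
(5,5): flips 1 -> legal
(5,6): no bracket -> illegal
(6,1): no bracket -> illegal
(6,2): no bracket -> illegal
(6,3): no bracket -> illegal
(6,4): flips 1 -> legal
(6,6): no bracket -> illegal
(7,0): no bracket -> illegal
(7,1): no bracket -> illegal
(7,4): no bracket -> illegal
(7,5): no bracket -> illegal
(7,6): no bracket -> illegal
B mobility = 6
-- W to move --
(0,0): no bracket -> illegal
(0,1): no bracket -> illegal
(0,2): flips 2 -> legal
(0,3): no bracket -> illegal
(1,0): no bracket -> illegal
(1,3): flips 2 -> legal
(1,4): flips 1 -> legal
(2,0): no bracket -> illegal
(2,1): no bracket -> illegal
(2,4): flips 3 -> legal
(2,5): flips 1 -> legal
(3,1): no bracket -> illegal
(3,5): flips 2 -> legal
(4,5): flips 1 -> legal
(5,2): flips 1 -> legal
(5,5): no bracket -> illegal
(6,2): no bracket -> illegal
(6,3): flips 1 -> legal
(6,4): flips 1 -> legal
W mobility = 10

Answer: B=6 W=10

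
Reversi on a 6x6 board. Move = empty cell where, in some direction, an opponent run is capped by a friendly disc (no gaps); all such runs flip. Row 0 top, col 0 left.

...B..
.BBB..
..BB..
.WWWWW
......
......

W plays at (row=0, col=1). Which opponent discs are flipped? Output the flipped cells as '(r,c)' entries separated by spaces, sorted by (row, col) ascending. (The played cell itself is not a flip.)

Answer: (1,2) (2,3)

Derivation:
Dir NW: edge -> no flip
Dir N: edge -> no flip
Dir NE: edge -> no flip
Dir W: first cell '.' (not opp) -> no flip
Dir E: first cell '.' (not opp) -> no flip
Dir SW: first cell '.' (not opp) -> no flip
Dir S: opp run (1,1), next='.' -> no flip
Dir SE: opp run (1,2) (2,3) capped by W -> flip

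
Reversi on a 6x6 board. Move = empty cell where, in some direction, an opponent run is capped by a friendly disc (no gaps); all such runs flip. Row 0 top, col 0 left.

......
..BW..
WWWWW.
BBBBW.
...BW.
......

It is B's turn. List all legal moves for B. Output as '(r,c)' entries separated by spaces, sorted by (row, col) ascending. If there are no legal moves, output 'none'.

(0,2): no bracket -> illegal
(0,3): flips 2 -> legal
(0,4): flips 2 -> legal
(1,0): flips 2 -> legal
(1,1): flips 2 -> legal
(1,4): flips 2 -> legal
(1,5): flips 1 -> legal
(2,5): flips 1 -> legal
(3,5): flips 1 -> legal
(4,5): flips 3 -> legal
(5,3): no bracket -> illegal
(5,4): no bracket -> illegal
(5,5): flips 1 -> legal

Answer: (0,3) (0,4) (1,0) (1,1) (1,4) (1,5) (2,5) (3,5) (4,5) (5,5)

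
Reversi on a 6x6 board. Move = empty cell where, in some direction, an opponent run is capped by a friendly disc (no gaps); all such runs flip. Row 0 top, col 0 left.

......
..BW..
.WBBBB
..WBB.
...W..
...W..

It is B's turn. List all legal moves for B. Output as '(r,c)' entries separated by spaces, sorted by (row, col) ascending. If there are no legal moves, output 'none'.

(0,2): flips 1 -> legal
(0,3): flips 1 -> legal
(0,4): flips 1 -> legal
(1,0): no bracket -> illegal
(1,1): no bracket -> illegal
(1,4): flips 1 -> legal
(2,0): flips 1 -> legal
(3,0): flips 1 -> legal
(3,1): flips 1 -> legal
(4,1): flips 1 -> legal
(4,2): flips 1 -> legal
(4,4): no bracket -> illegal
(5,2): flips 1 -> legal
(5,4): no bracket -> illegal

Answer: (0,2) (0,3) (0,4) (1,4) (2,0) (3,0) (3,1) (4,1) (4,2) (5,2)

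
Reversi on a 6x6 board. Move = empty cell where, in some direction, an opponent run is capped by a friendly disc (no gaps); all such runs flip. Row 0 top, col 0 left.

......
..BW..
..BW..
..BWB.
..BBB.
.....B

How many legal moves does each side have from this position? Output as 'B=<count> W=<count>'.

Answer: B=4 W=9

Derivation:
-- B to move --
(0,2): no bracket -> illegal
(0,3): flips 3 -> legal
(0,4): flips 1 -> legal
(1,4): flips 2 -> legal
(2,4): flips 2 -> legal
B mobility = 4
-- W to move --
(0,1): flips 1 -> legal
(0,2): no bracket -> illegal
(0,3): no bracket -> illegal
(1,1): flips 2 -> legal
(2,1): flips 1 -> legal
(2,4): no bracket -> illegal
(2,5): no bracket -> illegal
(3,1): flips 2 -> legal
(3,5): flips 1 -> legal
(4,1): flips 1 -> legal
(4,5): flips 1 -> legal
(5,1): flips 1 -> legal
(5,2): no bracket -> illegal
(5,3): flips 1 -> legal
(5,4): no bracket -> illegal
W mobility = 9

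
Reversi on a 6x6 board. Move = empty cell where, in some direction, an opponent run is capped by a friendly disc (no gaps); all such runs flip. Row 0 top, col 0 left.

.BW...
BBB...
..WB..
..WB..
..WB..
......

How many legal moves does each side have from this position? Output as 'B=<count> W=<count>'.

Answer: B=6 W=7

Derivation:
-- B to move --
(0,3): flips 1 -> legal
(1,3): no bracket -> illegal
(2,1): flips 2 -> legal
(3,1): flips 1 -> legal
(4,1): flips 2 -> legal
(5,1): flips 1 -> legal
(5,2): flips 3 -> legal
(5,3): no bracket -> illegal
B mobility = 6
-- W to move --
(0,0): flips 2 -> legal
(0,3): no bracket -> illegal
(1,3): no bracket -> illegal
(1,4): flips 1 -> legal
(2,0): flips 1 -> legal
(2,1): no bracket -> illegal
(2,4): flips 2 -> legal
(3,4): flips 1 -> legal
(4,4): flips 2 -> legal
(5,2): no bracket -> illegal
(5,3): no bracket -> illegal
(5,4): flips 1 -> legal
W mobility = 7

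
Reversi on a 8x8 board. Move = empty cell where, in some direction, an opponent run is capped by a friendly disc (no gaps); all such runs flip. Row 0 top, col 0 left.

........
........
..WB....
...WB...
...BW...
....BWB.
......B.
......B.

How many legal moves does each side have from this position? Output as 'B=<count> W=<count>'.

Answer: B=4 W=8

Derivation:
-- B to move --
(1,1): flips 4 -> legal
(1,2): no bracket -> illegal
(1,3): no bracket -> illegal
(2,1): flips 1 -> legal
(2,4): no bracket -> illegal
(3,1): no bracket -> illegal
(3,2): flips 1 -> legal
(3,5): no bracket -> illegal
(4,2): no bracket -> illegal
(4,5): flips 1 -> legal
(4,6): no bracket -> illegal
(5,3): no bracket -> illegal
(6,4): no bracket -> illegal
(6,5): no bracket -> illegal
B mobility = 4
-- W to move --
(1,2): no bracket -> illegal
(1,3): flips 1 -> legal
(1,4): no bracket -> illegal
(2,4): flips 2 -> legal
(2,5): no bracket -> illegal
(3,2): no bracket -> illegal
(3,5): flips 1 -> legal
(4,2): flips 1 -> legal
(4,5): no bracket -> illegal
(4,6): no bracket -> illegal
(4,7): no bracket -> illegal
(5,2): no bracket -> illegal
(5,3): flips 2 -> legal
(5,7): flips 1 -> legal
(6,3): no bracket -> illegal
(6,4): flips 1 -> legal
(6,5): no bracket -> illegal
(6,7): no bracket -> illegal
(7,5): no bracket -> illegal
(7,7): flips 1 -> legal
W mobility = 8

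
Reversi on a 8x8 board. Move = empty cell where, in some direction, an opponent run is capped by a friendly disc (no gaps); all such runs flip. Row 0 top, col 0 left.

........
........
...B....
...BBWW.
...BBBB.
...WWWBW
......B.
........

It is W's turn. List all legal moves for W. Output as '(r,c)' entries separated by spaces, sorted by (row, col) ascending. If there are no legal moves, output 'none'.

(1,2): no bracket -> illegal
(1,3): flips 3 -> legal
(1,4): no bracket -> illegal
(2,2): flips 2 -> legal
(2,4): flips 2 -> legal
(2,5): no bracket -> illegal
(3,2): flips 3 -> legal
(3,7): flips 1 -> legal
(4,2): no bracket -> illegal
(4,7): no bracket -> illegal
(5,2): no bracket -> illegal
(6,5): no bracket -> illegal
(6,7): no bracket -> illegal
(7,5): flips 1 -> legal
(7,6): flips 3 -> legal
(7,7): flips 1 -> legal

Answer: (1,3) (2,2) (2,4) (3,2) (3,7) (7,5) (7,6) (7,7)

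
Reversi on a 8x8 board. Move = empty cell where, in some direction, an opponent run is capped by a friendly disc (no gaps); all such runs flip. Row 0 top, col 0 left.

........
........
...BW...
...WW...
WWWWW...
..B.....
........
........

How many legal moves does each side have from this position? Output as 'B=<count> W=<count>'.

Answer: B=5 W=6

Derivation:
-- B to move --
(1,3): no bracket -> illegal
(1,4): no bracket -> illegal
(1,5): no bracket -> illegal
(2,2): no bracket -> illegal
(2,5): flips 3 -> legal
(3,0): flips 1 -> legal
(3,1): no bracket -> illegal
(3,2): flips 1 -> legal
(3,5): no bracket -> illegal
(4,5): flips 1 -> legal
(5,0): no bracket -> illegal
(5,1): no bracket -> illegal
(5,3): flips 2 -> legal
(5,4): no bracket -> illegal
(5,5): no bracket -> illegal
B mobility = 5
-- W to move --
(1,2): flips 1 -> legal
(1,3): flips 1 -> legal
(1,4): no bracket -> illegal
(2,2): flips 1 -> legal
(3,2): no bracket -> illegal
(5,1): no bracket -> illegal
(5,3): no bracket -> illegal
(6,1): flips 1 -> legal
(6,2): flips 1 -> legal
(6,3): flips 1 -> legal
W mobility = 6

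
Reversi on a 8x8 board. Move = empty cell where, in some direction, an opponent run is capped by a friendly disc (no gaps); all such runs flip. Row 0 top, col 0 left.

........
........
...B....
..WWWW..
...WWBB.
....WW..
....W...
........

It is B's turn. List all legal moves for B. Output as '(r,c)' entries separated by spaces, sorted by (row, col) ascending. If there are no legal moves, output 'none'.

(2,1): no bracket -> illegal
(2,2): no bracket -> illegal
(2,4): flips 1 -> legal
(2,5): flips 1 -> legal
(2,6): no bracket -> illegal
(3,1): no bracket -> illegal
(3,6): no bracket -> illegal
(4,1): flips 1 -> legal
(4,2): flips 2 -> legal
(5,2): no bracket -> illegal
(5,3): flips 2 -> legal
(5,6): no bracket -> illegal
(6,3): flips 1 -> legal
(6,5): flips 1 -> legal
(6,6): no bracket -> illegal
(7,3): flips 2 -> legal
(7,4): no bracket -> illegal
(7,5): no bracket -> illegal

Answer: (2,4) (2,5) (4,1) (4,2) (5,3) (6,3) (6,5) (7,3)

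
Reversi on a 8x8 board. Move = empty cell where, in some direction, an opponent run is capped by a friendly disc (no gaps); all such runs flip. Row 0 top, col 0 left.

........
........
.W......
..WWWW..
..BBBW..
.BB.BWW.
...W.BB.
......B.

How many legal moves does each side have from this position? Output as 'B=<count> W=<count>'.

-- B to move --
(1,0): flips 2 -> legal
(1,1): no bracket -> illegal
(1,2): no bracket -> illegal
(2,0): no bracket -> illegal
(2,2): flips 2 -> legal
(2,3): flips 1 -> legal
(2,4): flips 2 -> legal
(2,5): flips 4 -> legal
(2,6): flips 1 -> legal
(3,0): no bracket -> illegal
(3,1): no bracket -> illegal
(3,6): flips 1 -> legal
(4,1): no bracket -> illegal
(4,6): flips 2 -> legal
(4,7): flips 1 -> legal
(5,3): no bracket -> illegal
(5,7): flips 2 -> legal
(6,2): no bracket -> illegal
(6,4): no bracket -> illegal
(6,7): no bracket -> illegal
(7,2): flips 1 -> legal
(7,3): no bracket -> illegal
(7,4): flips 1 -> legal
B mobility = 12
-- W to move --
(3,1): no bracket -> illegal
(4,0): no bracket -> illegal
(4,1): flips 4 -> legal
(5,0): no bracket -> illegal
(5,3): flips 3 -> legal
(5,7): no bracket -> illegal
(6,0): flips 2 -> legal
(6,1): flips 2 -> legal
(6,2): flips 2 -> legal
(6,4): flips 2 -> legal
(6,7): no bracket -> illegal
(7,4): flips 1 -> legal
(7,5): flips 1 -> legal
(7,7): flips 1 -> legal
W mobility = 9

Answer: B=12 W=9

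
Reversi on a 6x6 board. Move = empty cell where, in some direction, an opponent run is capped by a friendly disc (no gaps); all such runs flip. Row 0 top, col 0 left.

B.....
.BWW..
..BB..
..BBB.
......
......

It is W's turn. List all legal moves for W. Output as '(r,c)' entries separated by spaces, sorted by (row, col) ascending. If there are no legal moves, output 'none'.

(0,1): no bracket -> illegal
(0,2): no bracket -> illegal
(1,0): flips 1 -> legal
(1,4): no bracket -> illegal
(2,0): no bracket -> illegal
(2,1): no bracket -> illegal
(2,4): no bracket -> illegal
(2,5): no bracket -> illegal
(3,1): flips 1 -> legal
(3,5): no bracket -> illegal
(4,1): no bracket -> illegal
(4,2): flips 2 -> legal
(4,3): flips 2 -> legal
(4,4): no bracket -> illegal
(4,5): flips 2 -> legal

Answer: (1,0) (3,1) (4,2) (4,3) (4,5)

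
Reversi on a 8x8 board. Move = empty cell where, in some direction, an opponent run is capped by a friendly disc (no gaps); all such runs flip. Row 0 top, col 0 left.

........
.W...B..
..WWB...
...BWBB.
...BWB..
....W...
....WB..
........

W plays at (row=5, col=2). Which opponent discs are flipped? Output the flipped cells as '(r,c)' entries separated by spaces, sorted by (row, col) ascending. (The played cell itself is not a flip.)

Dir NW: first cell '.' (not opp) -> no flip
Dir N: first cell '.' (not opp) -> no flip
Dir NE: opp run (4,3) capped by W -> flip
Dir W: first cell '.' (not opp) -> no flip
Dir E: first cell '.' (not opp) -> no flip
Dir SW: first cell '.' (not opp) -> no flip
Dir S: first cell '.' (not opp) -> no flip
Dir SE: first cell '.' (not opp) -> no flip

Answer: (4,3)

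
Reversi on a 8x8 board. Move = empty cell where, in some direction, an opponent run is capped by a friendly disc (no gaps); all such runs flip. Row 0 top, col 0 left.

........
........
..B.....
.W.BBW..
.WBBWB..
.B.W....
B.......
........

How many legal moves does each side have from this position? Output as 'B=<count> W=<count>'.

-- B to move --
(2,0): flips 1 -> legal
(2,1): flips 2 -> legal
(2,4): no bracket -> illegal
(2,5): flips 1 -> legal
(2,6): no bracket -> illegal
(3,0): no bracket -> illegal
(3,2): no bracket -> illegal
(3,6): flips 1 -> legal
(4,0): flips 2 -> legal
(4,6): no bracket -> illegal
(5,0): no bracket -> illegal
(5,2): no bracket -> illegal
(5,4): flips 1 -> legal
(5,5): flips 1 -> legal
(6,2): no bracket -> illegal
(6,3): flips 1 -> legal
(6,4): flips 1 -> legal
B mobility = 9
-- W to move --
(1,1): flips 2 -> legal
(1,2): no bracket -> illegal
(1,3): flips 1 -> legal
(2,1): no bracket -> illegal
(2,3): flips 2 -> legal
(2,4): flips 1 -> legal
(2,5): no bracket -> illegal
(3,2): flips 2 -> legal
(3,6): no bracket -> illegal
(4,0): no bracket -> illegal
(4,6): flips 1 -> legal
(5,0): no bracket -> illegal
(5,2): no bracket -> illegal
(5,4): no bracket -> illegal
(5,5): flips 1 -> legal
(5,6): no bracket -> illegal
(6,1): flips 1 -> legal
(6,2): no bracket -> illegal
(7,0): no bracket -> illegal
(7,1): no bracket -> illegal
W mobility = 8

Answer: B=9 W=8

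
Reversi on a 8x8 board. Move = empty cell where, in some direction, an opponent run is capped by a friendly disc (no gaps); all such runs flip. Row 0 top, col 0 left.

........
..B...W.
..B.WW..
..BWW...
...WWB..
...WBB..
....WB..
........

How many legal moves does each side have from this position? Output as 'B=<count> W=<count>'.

-- B to move --
(0,5): no bracket -> illegal
(0,6): no bracket -> illegal
(0,7): no bracket -> illegal
(1,3): no bracket -> illegal
(1,4): flips 3 -> legal
(1,5): no bracket -> illegal
(1,7): no bracket -> illegal
(2,3): flips 1 -> legal
(2,6): no bracket -> illegal
(2,7): no bracket -> illegal
(3,5): flips 2 -> legal
(3,6): no bracket -> illegal
(4,2): flips 2 -> legal
(5,2): flips 1 -> legal
(6,2): no bracket -> illegal
(6,3): flips 1 -> legal
(7,3): flips 1 -> legal
(7,4): flips 1 -> legal
(7,5): no bracket -> illegal
B mobility = 8
-- W to move --
(0,1): no bracket -> illegal
(0,2): no bracket -> illegal
(0,3): no bracket -> illegal
(1,1): flips 1 -> legal
(1,3): no bracket -> illegal
(2,1): flips 1 -> legal
(2,3): no bracket -> illegal
(3,1): flips 1 -> legal
(3,5): no bracket -> illegal
(3,6): no bracket -> illegal
(4,1): no bracket -> illegal
(4,2): no bracket -> illegal
(4,6): flips 2 -> legal
(5,6): flips 3 -> legal
(6,3): no bracket -> illegal
(6,6): flips 2 -> legal
(7,4): no bracket -> illegal
(7,5): no bracket -> illegal
(7,6): flips 2 -> legal
W mobility = 7

Answer: B=8 W=7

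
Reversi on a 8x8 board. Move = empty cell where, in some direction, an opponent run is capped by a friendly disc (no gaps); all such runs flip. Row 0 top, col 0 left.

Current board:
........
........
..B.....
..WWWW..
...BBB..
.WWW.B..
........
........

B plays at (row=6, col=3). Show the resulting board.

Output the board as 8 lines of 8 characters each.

Answer: ........
........
..B.....
..WWWW..
...BBB..
.WWB.B..
...B....
........

Derivation:
Place B at (6,3); scan 8 dirs for brackets.
Dir NW: opp run (5,2), next='.' -> no flip
Dir N: opp run (5,3) capped by B -> flip
Dir NE: first cell '.' (not opp) -> no flip
Dir W: first cell '.' (not opp) -> no flip
Dir E: first cell '.' (not opp) -> no flip
Dir SW: first cell '.' (not opp) -> no flip
Dir S: first cell '.' (not opp) -> no flip
Dir SE: first cell '.' (not opp) -> no flip
All flips: (5,3)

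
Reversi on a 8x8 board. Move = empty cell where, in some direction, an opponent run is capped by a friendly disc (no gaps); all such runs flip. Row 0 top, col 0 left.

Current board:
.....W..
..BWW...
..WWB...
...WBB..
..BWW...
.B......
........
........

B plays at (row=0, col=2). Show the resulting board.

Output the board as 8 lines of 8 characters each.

Place B at (0,2); scan 8 dirs for brackets.
Dir NW: edge -> no flip
Dir N: edge -> no flip
Dir NE: edge -> no flip
Dir W: first cell '.' (not opp) -> no flip
Dir E: first cell '.' (not opp) -> no flip
Dir SW: first cell '.' (not opp) -> no flip
Dir S: first cell 'B' (not opp) -> no flip
Dir SE: opp run (1,3) capped by B -> flip
All flips: (1,3)

Answer: ..B..W..
..BBW...
..WWB...
...WBB..
..BWW...
.B......
........
........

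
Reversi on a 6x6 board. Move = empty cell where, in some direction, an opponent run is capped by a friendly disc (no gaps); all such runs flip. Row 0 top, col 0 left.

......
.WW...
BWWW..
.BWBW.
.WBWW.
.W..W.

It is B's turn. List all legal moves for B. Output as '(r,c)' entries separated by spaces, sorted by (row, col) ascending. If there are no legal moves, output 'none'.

Answer: (0,0) (0,1) (0,2) (1,3) (2,4) (3,5) (4,0) (4,5) (5,3) (5,5)

Derivation:
(0,0): flips 2 -> legal
(0,1): flips 2 -> legal
(0,2): flips 4 -> legal
(0,3): no bracket -> illegal
(1,0): no bracket -> illegal
(1,3): flips 2 -> legal
(1,4): no bracket -> illegal
(2,4): flips 3 -> legal
(2,5): no bracket -> illegal
(3,0): no bracket -> illegal
(3,5): flips 1 -> legal
(4,0): flips 1 -> legal
(4,5): flips 2 -> legal
(5,0): no bracket -> illegal
(5,2): no bracket -> illegal
(5,3): flips 1 -> legal
(5,5): flips 1 -> legal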